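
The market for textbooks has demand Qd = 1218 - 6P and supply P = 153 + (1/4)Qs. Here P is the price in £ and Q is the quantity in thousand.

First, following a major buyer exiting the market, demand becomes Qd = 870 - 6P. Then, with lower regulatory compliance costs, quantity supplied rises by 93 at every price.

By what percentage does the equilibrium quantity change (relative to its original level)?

Before the shock: 1218 - 6P = 4P - 612 ⇒ 1830 = 10P ⇒ P = 183, Q = 120.
The new curves are Qd = 870 - 6P (demand) and Qs = 4P - 519 (supply).
New equilibrium: 870 - 6P = 4P - 519 ⇒ 1389 = 10P ⇒ P = 138.9, Q = 36.6.
%ΔQ = (36.6 − 120) / 120 × 100 = -69.5%.

-69.5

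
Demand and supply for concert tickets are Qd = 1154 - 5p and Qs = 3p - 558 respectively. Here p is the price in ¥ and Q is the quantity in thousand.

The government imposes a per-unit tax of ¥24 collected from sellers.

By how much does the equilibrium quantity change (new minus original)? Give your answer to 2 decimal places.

Initially, 1154 - 5p = 3p - 558, so 1712 = 8p and p = 214, Q = 84.
Since sellers keep the price net of the tax, the effective supply curve becomes Qs = 3p - 630.
New equilibrium: 1154 - 5p = 3p - 630 ⇒ 1784 = 8p ⇒ p = 223, Q = 39.
ΔQ = 39 − 84 = -45.00.

-45.00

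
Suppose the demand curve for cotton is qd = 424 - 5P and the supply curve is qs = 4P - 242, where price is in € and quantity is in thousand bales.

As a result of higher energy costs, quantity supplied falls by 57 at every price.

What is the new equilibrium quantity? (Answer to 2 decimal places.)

Original equilibrium: 424 - 5P = 4P - 242 gives 666 = 9P, so P = 74 and q = 54.
The shock moves the curves to qd = 424 - 5P and qs = 4P - 299.
Setting them equal: 424 - 5P = 4P - 299 → 723 = 9P, so P = 241/3 ≈ 80.3333 and q = 67/3 ≈ 22.3333.

22.33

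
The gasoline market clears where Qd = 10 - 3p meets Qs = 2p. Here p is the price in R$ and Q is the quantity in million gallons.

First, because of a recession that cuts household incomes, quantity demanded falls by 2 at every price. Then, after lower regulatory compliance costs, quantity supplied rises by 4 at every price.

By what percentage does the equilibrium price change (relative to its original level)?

Original equilibrium: 10 - 3p = 2p gives 10 = 5p, so p = 2 and Q = 4.
The shock moves the curves to Qd = 8 - 3p and Qs = 2p + 4.
New equilibrium: 8 - 3p = 2p + 4 ⇒ 4 = 5p ⇒ p = 0.8, Q = 5.6.
%Δp = (0.8 − 2) / 2 × 100 = -60%.

-60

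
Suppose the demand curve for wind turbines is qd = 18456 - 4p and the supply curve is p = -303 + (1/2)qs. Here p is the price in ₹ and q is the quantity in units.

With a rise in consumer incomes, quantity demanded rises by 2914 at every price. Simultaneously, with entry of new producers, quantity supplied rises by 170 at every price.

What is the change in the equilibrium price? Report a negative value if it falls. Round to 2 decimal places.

Before the shock: 18456 - 4p = 2p + 606 ⇒ 17850 = 6p ⇒ p = 2975, q = 6556.
After the shift, demand is qd = 21370 - 4p and supply is qs = 2p + 776.
Clearing the new market: 21370 - 4p = 2p + 776, so p = 10297/3 ≈ 3432.3333 and q = 22922/3 ≈ 7640.6667.
Δp = 3432.3333 − 2975 = +457.33.

+457.33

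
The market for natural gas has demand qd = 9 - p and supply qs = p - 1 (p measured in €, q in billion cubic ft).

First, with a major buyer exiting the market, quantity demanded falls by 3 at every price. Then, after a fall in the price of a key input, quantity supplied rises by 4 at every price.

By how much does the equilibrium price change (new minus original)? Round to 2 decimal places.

-3.50

Before the shock: 9 - p = p - 1 ⇒ 10 = 2p ⇒ p = 5, q = 4.
After the shift, demand is qd = 6 - p and supply is qs = p + 3.
Clearing the new market: 6 - p = p + 3, so p = 1.5 and q = 4.5.
Δp = 1.5 − 5 = -3.50.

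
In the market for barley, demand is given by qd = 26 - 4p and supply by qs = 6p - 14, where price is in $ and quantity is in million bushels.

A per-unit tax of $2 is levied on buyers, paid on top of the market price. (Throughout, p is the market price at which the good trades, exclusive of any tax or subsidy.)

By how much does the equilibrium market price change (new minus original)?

-0.8

Initially, 26 - 4p = 6p - 14, so 40 = 10p and p = 4, q = 10.
Since buyers pay the price plus the tax, the effective demand curve becomes qd = 18 - 4p.
Equate the new curves: 18 - 4p = 6p - 14, giving 32 = 10p, p = 3.2, q = 5.2.
Δp = 3.2 − 4 = -0.8.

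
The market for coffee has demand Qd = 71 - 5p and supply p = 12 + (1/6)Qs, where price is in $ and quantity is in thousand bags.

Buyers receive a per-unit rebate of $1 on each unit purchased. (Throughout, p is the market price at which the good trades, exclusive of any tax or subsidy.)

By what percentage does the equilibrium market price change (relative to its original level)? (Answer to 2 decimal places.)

+3.50

Initially, 71 - 5p = 6p - 72, so 143 = 11p and p = 13, Q = 6.
Since buyers' out-of-pocket price is the market price minus the rebate, the effective demand curve becomes Qd = 76 - 5p.
Equate the new curves: 76 - 5p = 6p - 72, giving 148 = 11p, p = 148/11 ≈ 13.4545, Q = 96/11 ≈ 8.7273.
%Δp = (13.4545 − 13) / 13 × 100 = +3.50%.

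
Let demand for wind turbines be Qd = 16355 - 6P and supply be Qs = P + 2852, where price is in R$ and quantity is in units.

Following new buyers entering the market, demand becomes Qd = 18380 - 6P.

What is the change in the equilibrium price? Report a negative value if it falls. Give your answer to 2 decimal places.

Original equilibrium: 16355 - 6P = P + 2852 gives 13503 = 7P, so P = 1929 and Q = 4781.
After the shift, demand is Qd = 18380 - 6P and supply is Qs = P + 2852.
New equilibrium: 18380 - 6P = P + 2852 ⇒ 15528 = 7P ⇒ P = 15528/7 ≈ 2218.2857, Q = 35492/7 ≈ 5070.2857.
ΔP = 2218.2857 − 1929 = +289.29.

+289.29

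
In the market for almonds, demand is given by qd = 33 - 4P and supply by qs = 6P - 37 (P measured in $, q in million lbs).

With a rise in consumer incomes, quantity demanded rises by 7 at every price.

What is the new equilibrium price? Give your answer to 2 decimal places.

Initially, 33 - 4P = 6P - 37, so 70 = 10P and P = 7, q = 5.
With the change applied: demand qd = 40 - 4P, supply qs = 6P - 37.
New equilibrium: 40 - 4P = 6P - 37 ⇒ 77 = 10P ⇒ P = 7.7, q = 9.2.

7.70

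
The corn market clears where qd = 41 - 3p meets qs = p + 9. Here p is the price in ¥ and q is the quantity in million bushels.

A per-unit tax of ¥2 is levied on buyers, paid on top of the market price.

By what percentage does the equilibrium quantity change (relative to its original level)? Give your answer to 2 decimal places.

-8.82

Solve the original market: 41 - 3p = p + 9, hence p = 8 and q = 17.
Since buyers pay the price plus the tax, the effective demand curve becomes qd = 35 - 3p.
Clearing the new market: 35 - 3p = p + 9, so p = 6.5 and q = 15.5.
%Δq = (15.5 − 17) / 17 × 100 = -8.82%.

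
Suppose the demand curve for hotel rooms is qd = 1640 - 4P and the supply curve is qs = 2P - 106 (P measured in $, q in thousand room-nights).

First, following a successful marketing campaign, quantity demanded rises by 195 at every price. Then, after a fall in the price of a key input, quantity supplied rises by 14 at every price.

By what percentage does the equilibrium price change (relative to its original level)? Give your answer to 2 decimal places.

Solve the original market: 1640 - 4P = 2P - 106, hence P = 291 and q = 476.
With the change applied: demand qd = 1835 - 4P, supply qs = 2P - 92.
Clearing the new market: 1835 - 4P = 2P - 92, so P = 1927/6 ≈ 321.1667 and q = 1651/3 ≈ 550.3333.
%ΔP = (321.1667 − 291) / 291 × 100 = +10.37%.

+10.37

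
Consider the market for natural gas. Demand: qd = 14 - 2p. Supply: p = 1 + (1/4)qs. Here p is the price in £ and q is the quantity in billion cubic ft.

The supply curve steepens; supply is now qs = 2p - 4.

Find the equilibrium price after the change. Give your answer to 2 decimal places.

Before the shock: 14 - 2p = 4p - 4 ⇒ 18 = 6p ⇒ p = 3, q = 8.
The new curves are qd = 14 - 2p (demand) and qs = 2p - 4 (supply).
Setting them equal: 14 - 2p = 2p - 4 → 18 = 4p, so p = 4.5 and q = 5.

4.50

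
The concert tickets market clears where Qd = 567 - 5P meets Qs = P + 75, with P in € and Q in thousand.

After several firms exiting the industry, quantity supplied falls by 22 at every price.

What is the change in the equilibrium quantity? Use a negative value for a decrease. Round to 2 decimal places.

Original equilibrium: 567 - 5P = P + 75 gives 492 = 6P, so P = 82 and Q = 157.
After the shift, demand is Qd = 567 - 5P and supply is Qs = P + 53.
Equate the new curves: 567 - 5P = P + 53, giving 514 = 6P, P = 257/3 ≈ 85.6667, Q = 416/3 ≈ 138.6667.
ΔQ = 138.6667 − 157 = -18.33.

-18.33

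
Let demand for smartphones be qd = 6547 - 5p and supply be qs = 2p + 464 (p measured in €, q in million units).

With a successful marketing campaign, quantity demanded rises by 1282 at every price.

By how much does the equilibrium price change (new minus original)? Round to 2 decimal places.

Original equilibrium: 6547 - 5p = 2p + 464 gives 6083 = 7p, so p = 869 and q = 2202.
After the shift, demand is qd = 7829 - 5p and supply is qs = 2p + 464.
Setting them equal: 7829 - 5p = 2p + 464 → 7365 = 7p, so p = 7365/7 ≈ 1052.1429 and q = 17978/7 ≈ 2568.2857.
Δp = 1052.1429 − 869 = +183.14.

+183.14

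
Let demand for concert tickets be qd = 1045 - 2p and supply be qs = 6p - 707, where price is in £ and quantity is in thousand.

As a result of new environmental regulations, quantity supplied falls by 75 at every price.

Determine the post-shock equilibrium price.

Before the shock: 1045 - 2p = 6p - 707 ⇒ 1752 = 8p ⇒ p = 219, q = 607.
The new curves are qd = 1045 - 2p (demand) and qs = 6p - 782 (supply).
Clearing the new market: 1045 - 2p = 6p - 782, so p = 228.375 and q = 588.25.

228.375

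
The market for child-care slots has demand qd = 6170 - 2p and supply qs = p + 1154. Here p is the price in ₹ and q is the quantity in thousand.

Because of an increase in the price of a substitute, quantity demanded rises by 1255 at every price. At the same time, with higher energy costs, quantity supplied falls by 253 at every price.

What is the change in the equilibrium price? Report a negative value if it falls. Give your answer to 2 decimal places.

+502.67

Solve the original market: 6170 - 2p = p + 1154, hence p = 1672 and q = 2826.
The new curves are qd = 7425 - 2p (demand) and qs = p + 901 (supply).
Equate the new curves: 7425 - 2p = p + 901, giving 6524 = 3p, p = 6524/3 ≈ 2174.6667, q = 9227/3 ≈ 3075.6667.
Δp = 2174.6667 − 1672 = +502.67.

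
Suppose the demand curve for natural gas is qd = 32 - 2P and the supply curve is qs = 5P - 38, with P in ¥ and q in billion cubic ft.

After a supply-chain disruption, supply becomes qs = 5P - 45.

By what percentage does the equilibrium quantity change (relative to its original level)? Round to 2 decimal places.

-16.67

Initially, 32 - 2P = 5P - 38, so 70 = 7P and P = 10, q = 12.
After the shift, demand is qd = 32 - 2P and supply is qs = 5P - 45.
Equate the new curves: 32 - 2P = 5P - 45, giving 77 = 7P, P = 11, q = 10.
%Δq = (10 − 12) / 12 × 100 = -16.67%.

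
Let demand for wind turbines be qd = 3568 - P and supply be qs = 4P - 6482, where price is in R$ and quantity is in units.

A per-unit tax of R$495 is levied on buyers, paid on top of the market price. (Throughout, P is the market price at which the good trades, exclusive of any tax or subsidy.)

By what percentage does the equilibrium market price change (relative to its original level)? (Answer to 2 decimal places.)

Before the shock: 3568 - P = 4P - 6482 ⇒ 10050 = 5P ⇒ P = 2010, q = 1558.
Since buyers pay the price plus the tax, the effective demand curve becomes qd = 3073 - P.
Equate the new curves: 3073 - P = 4P - 6482, giving 9555 = 5P, P = 1911, q = 1162.
%ΔP = (1911 − 2010) / 2010 × 100 = -4.93%.

-4.93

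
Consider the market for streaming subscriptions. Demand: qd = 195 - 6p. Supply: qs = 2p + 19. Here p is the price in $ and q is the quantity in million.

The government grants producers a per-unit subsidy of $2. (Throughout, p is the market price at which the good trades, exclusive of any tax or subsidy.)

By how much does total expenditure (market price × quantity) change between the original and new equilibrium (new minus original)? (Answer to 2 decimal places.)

Original equilibrium: 195 - 6p = 2p + 19 gives 176 = 8p, so p = 22 and q = 63.
Since sellers receive the price plus the subsidy, the effective supply curve becomes qs = 2p + 23.
Setting them equal: 195 - 6p = 2p + 23 → 172 = 8p, so p = 21.5 and q = 66.
Expenditure moves from 22×63 = 1386 to 21.5×66 = 1419; change = +33.00.

+33.00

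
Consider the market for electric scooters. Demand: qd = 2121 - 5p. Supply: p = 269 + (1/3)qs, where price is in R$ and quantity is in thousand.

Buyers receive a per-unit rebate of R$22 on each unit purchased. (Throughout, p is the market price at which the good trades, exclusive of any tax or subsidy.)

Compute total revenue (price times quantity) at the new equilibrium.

126171.9375

Before the shock: 2121 - 5p = 3p - 807 ⇒ 2928 = 8p ⇒ p = 366, q = 291.
Since buyers' out-of-pocket price is the market price minus the rebate, the effective demand curve becomes qd = 2231 - 5p.
Clearing the new market: 2231 - 5p = 3p - 807, so p = 379.75 and q = 332.25.
New expenditure = 379.75 × 332.25 = 126171.9375.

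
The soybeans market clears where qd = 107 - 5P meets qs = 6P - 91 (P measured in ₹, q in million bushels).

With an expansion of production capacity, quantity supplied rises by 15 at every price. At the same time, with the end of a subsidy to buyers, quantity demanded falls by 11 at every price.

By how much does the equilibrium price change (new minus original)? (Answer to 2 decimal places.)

-2.36

Before the shock: 107 - 5P = 6P - 91 ⇒ 198 = 11P ⇒ P = 18, q = 17.
With the change applied: demand qd = 96 - 5P, supply qs = 6P - 76.
New equilibrium: 96 - 5P = 6P - 76 ⇒ 172 = 11P ⇒ P = 172/11 ≈ 15.6364, q = 196/11 ≈ 17.8182.
ΔP = 15.6364 − 18 = -2.36.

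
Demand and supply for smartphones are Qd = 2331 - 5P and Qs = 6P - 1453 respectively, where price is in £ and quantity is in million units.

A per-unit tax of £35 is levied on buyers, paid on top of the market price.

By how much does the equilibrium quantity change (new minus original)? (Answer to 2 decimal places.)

Original equilibrium: 2331 - 5P = 6P - 1453 gives 3784 = 11P, so P = 344 and Q = 611.
Since buyers pay the price plus the tax, the effective demand curve becomes Qd = 2156 - 5P.
New equilibrium: 2156 - 5P = 6P - 1453 ⇒ 3609 = 11P ⇒ P = 3609/11 ≈ 328.0909, Q = 5671/11 ≈ 515.5455.
ΔQ = 515.5455 − 611 = -95.45.

-95.45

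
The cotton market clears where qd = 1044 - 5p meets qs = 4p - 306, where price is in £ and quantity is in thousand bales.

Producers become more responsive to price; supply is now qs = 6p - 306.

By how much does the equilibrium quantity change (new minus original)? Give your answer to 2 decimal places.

Initially, 1044 - 5p = 4p - 306, so 1350 = 9p and p = 150, q = 294.
After the shift, demand is qd = 1044 - 5p and supply is qs = 6p - 306.
Setting them equal: 1044 - 5p = 6p - 306 → 1350 = 11p, so p = 1350/11 ≈ 122.7273 and q = 4734/11 ≈ 430.3636.
Δq = 430.3636 − 294 = +136.36.

+136.36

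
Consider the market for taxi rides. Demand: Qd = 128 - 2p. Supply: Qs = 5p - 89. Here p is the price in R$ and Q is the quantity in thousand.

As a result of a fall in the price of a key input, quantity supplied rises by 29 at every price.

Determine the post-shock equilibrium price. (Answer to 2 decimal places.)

Solve the original market: 128 - 2p = 5p - 89, hence p = 31 and Q = 66.
The shock moves the curves to Qd = 128 - 2p and Qs = 5p - 60.
New equilibrium: 128 - 2p = 5p - 60 ⇒ 188 = 7p ⇒ p = 188/7 ≈ 26.8571, Q = 520/7 ≈ 74.2857.

26.86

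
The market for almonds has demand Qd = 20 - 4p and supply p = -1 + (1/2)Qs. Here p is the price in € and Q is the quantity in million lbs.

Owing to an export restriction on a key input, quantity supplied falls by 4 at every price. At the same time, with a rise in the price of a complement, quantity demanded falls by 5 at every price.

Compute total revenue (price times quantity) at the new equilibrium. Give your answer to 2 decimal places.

10.39

Initially, 20 - 4p = 2p + 2, so 18 = 6p and p = 3, Q = 8.
The shock moves the curves to Qd = 15 - 4p and Qs = 2p - 2.
Equate the new curves: 15 - 4p = 2p - 2, giving 17 = 6p, p = 17/6 ≈ 2.8333, Q = 11/3 ≈ 3.6667.
New expenditure = 2.8333 × 3.6667 = 10.39.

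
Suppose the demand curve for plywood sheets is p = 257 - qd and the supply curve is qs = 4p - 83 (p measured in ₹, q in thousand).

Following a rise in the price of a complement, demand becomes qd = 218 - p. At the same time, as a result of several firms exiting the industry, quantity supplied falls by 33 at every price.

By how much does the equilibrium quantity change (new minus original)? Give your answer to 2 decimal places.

Before the shock: 257 - p = 4p - 83 ⇒ 340 = 5p ⇒ p = 68, q = 189.
The shock moves the curves to qd = 218 - p and qs = 4p - 116.
New equilibrium: 218 - p = 4p - 116 ⇒ 334 = 5p ⇒ p = 66.8, q = 151.2.
Δq = 151.2 − 189 = -37.80.

-37.80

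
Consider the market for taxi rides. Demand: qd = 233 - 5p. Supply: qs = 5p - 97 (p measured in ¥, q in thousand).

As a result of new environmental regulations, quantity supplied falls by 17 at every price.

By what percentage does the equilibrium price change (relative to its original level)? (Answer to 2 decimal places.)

Original equilibrium: 233 - 5p = 5p - 97 gives 330 = 10p, so p = 33 and q = 68.
After the shift, demand is qd = 233 - 5p and supply is qs = 5p - 114.
Setting them equal: 233 - 5p = 5p - 114 → 347 = 10p, so p = 34.7 and q = 59.5.
%Δp = (34.7 − 33) / 33 × 100 = +5.15%.

+5.15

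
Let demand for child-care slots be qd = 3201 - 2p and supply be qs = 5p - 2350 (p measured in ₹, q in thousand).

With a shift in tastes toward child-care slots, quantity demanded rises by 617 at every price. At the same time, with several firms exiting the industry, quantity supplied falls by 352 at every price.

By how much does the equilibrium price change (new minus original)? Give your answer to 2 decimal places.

+138.43

Initially, 3201 - 2p = 5p - 2350, so 5551 = 7p and p = 793, q = 1615.
After the shift, demand is qd = 3818 - 2p and supply is qs = 5p - 2702.
Clearing the new market: 3818 - 2p = 5p - 2702, so p = 6520/7 ≈ 931.4286 and q = 13686/7 ≈ 1955.1429.
Δp = 931.4286 − 793 = +138.43.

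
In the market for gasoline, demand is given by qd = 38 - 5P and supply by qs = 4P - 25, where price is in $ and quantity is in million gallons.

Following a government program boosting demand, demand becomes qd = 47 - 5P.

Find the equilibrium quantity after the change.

7

Before the shock: 38 - 5P = 4P - 25 ⇒ 63 = 9P ⇒ P = 7, q = 3.
The shock moves the curves to qd = 47 - 5P and qs = 4P - 25.
New equilibrium: 47 - 5P = 4P - 25 ⇒ 72 = 9P ⇒ P = 8, q = 7.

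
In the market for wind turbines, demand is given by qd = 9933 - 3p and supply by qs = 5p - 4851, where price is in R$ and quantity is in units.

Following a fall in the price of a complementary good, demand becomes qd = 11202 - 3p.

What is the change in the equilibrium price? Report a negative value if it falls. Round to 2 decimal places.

Original equilibrium: 9933 - 3p = 5p - 4851 gives 14784 = 8p, so p = 1848 and q = 4389.
With the change applied: demand qd = 11202 - 3p, supply qs = 5p - 4851.
Equate the new curves: 11202 - 3p = 5p - 4851, giving 16053 = 8p, p = 2006.625, q = 5182.125.
Δp = 2006.625 − 1848 = +158.63.

+158.63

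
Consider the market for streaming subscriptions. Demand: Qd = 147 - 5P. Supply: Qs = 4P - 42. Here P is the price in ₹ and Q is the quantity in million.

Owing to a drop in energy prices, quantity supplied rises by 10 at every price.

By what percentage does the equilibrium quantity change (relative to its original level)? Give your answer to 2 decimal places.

Original equilibrium: 147 - 5P = 4P - 42 gives 189 = 9P, so P = 21 and Q = 42.
The shock moves the curves to Qd = 147 - 5P and Qs = 4P - 32.
New equilibrium: 147 - 5P = 4P - 32 ⇒ 179 = 9P ⇒ P = 179/9 ≈ 19.8889, Q = 428/9 ≈ 47.5556.
%ΔQ = (47.5556 − 42) / 42 × 100 = +13.23%.

+13.23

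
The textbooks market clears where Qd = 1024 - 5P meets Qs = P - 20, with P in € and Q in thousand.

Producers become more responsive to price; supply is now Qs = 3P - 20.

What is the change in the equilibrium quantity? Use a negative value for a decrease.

Initially, 1024 - 5P = P - 20, so 1044 = 6P and P = 174, Q = 154.
With the change applied: demand Qd = 1024 - 5P, supply Qs = 3P - 20.
Setting them equal: 1024 - 5P = 3P - 20 → 1044 = 8P, so P = 130.5 and Q = 371.5.
ΔQ = 371.5 − 154 = +217.5.

+217.5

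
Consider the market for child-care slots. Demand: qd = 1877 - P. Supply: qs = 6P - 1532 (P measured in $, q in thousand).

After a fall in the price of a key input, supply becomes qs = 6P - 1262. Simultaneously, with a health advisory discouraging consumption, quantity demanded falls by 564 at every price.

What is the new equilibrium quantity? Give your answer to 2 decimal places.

Before the shock: 1877 - P = 6P - 1532 ⇒ 3409 = 7P ⇒ P = 487, q = 1390.
After the shift, demand is qd = 1313 - P and supply is qs = 6P - 1262.
Setting them equal: 1313 - P = 6P - 1262 → 2575 = 7P, so P = 2575/7 ≈ 367.8571 and q = 6616/7 ≈ 945.1429.

945.14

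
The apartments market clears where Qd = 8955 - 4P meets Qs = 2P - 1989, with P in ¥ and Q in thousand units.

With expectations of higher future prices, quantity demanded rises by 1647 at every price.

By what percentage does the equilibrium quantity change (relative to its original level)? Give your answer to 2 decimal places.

+33.09

Initially, 8955 - 4P = 2P - 1989, so 10944 = 6P and P = 1824, Q = 1659.
With the change applied: demand Qd = 10602 - 4P, supply Qs = 2P - 1989.
Setting them equal: 10602 - 4P = 2P - 1989 → 12591 = 6P, so P = 2098.5 and Q = 2208.
%ΔQ = (2208 − 1659) / 1659 × 100 = +33.09%.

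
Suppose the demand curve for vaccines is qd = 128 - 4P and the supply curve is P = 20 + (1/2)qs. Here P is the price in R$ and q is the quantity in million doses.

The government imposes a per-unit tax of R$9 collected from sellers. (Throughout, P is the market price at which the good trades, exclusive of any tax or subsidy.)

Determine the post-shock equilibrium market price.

Original equilibrium: 128 - 4P = 2P - 40 gives 168 = 6P, so P = 28 and q = 16.
Since sellers keep the price net of the tax, the effective supply curve becomes qs = 2P - 58.
Clearing the new market: 128 - 4P = 2P - 58, so P = 31 and q = 4.

31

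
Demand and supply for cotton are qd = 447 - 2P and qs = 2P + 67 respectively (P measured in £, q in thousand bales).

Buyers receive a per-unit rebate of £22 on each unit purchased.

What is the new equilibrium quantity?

279

Initially, 447 - 2P = 2P + 67, so 380 = 4P and P = 95, q = 257.
Since buyers' out-of-pocket price is the market price minus the rebate, the effective demand curve becomes qd = 491 - 2P.
New equilibrium: 491 - 2P = 2P + 67 ⇒ 424 = 4P ⇒ P = 106, q = 279.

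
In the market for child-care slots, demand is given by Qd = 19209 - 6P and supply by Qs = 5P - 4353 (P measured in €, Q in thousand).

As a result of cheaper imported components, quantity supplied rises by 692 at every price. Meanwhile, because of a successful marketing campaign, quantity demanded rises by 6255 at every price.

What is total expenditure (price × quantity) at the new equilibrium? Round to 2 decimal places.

25358969.01

Before the shock: 19209 - 6P = 5P - 4353 ⇒ 23562 = 11P ⇒ P = 2142, Q = 6357.
With the change applied: demand Qd = 25464 - 6P, supply Qs = 5P - 3661.
Setting them equal: 25464 - 6P = 5P - 3661 → 29125 = 11P, so P = 29125/11 ≈ 2647.7273 and Q = 105354/11 ≈ 9577.6364.
New expenditure = 2647.7273 × 9577.6364 = 25358969.01.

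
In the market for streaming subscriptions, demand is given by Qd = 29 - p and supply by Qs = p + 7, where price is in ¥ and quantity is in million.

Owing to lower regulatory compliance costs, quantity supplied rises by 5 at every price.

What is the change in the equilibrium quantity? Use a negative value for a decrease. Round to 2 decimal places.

Before the shock: 29 - p = p + 7 ⇒ 22 = 2p ⇒ p = 11, Q = 18.
The new curves are Qd = 29 - p (demand) and Qs = p + 12 (supply).
Clearing the new market: 29 - p = p + 12, so p = 8.5 and Q = 20.5.
ΔQ = 20.5 − 18 = +2.50.

+2.50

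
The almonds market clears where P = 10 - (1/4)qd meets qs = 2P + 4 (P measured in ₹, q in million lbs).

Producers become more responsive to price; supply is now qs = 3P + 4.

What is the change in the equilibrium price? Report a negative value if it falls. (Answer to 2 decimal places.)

Initially, 40 - 4P = 2P + 4, so 36 = 6P and P = 6, q = 16.
After the shift, demand is qd = 40 - 4P and supply is qs = 3P + 4.
Clearing the new market: 40 - 4P = 3P + 4, so P = 36/7 ≈ 5.1429 and q = 136/7 ≈ 19.4286.
ΔP = 5.1429 − 6 = -0.86.

-0.86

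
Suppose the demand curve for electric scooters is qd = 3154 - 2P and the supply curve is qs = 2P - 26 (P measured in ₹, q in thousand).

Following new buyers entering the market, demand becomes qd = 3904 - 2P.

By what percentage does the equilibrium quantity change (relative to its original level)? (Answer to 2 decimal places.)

Before the shock: 3154 - 2P = 2P - 26 ⇒ 3180 = 4P ⇒ P = 795, q = 1564.
With the change applied: demand qd = 3904 - 2P, supply qs = 2P - 26.
Equate the new curves: 3904 - 2P = 2P - 26, giving 3930 = 4P, P = 982.5, q = 1939.
%Δq = (1939 − 1564) / 1564 × 100 = +23.98%.

+23.98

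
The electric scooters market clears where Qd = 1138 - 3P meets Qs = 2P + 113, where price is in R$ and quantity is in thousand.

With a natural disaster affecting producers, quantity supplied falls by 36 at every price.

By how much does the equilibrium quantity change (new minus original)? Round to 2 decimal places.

-21.60

Original equilibrium: 1138 - 3P = 2P + 113 gives 1025 = 5P, so P = 205 and Q = 523.
After the shift, demand is Qd = 1138 - 3P and supply is Qs = 2P + 77.
New equilibrium: 1138 - 3P = 2P + 77 ⇒ 1061 = 5P ⇒ P = 212.2, Q = 501.4.
ΔQ = 501.4 − 523 = -21.60.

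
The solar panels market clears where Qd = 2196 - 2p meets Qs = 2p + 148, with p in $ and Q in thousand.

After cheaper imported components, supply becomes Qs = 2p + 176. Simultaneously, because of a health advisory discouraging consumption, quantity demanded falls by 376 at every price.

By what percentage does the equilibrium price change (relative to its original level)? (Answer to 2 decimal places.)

-19.73

Original equilibrium: 2196 - 2p = 2p + 148 gives 2048 = 4p, so p = 512 and Q = 1172.
After the shift, demand is Qd = 1820 - 2p and supply is Qs = 2p + 176.
New equilibrium: 1820 - 2p = 2p + 176 ⇒ 1644 = 4p ⇒ p = 411, Q = 998.
%Δp = (411 − 512) / 512 × 100 = -19.73%.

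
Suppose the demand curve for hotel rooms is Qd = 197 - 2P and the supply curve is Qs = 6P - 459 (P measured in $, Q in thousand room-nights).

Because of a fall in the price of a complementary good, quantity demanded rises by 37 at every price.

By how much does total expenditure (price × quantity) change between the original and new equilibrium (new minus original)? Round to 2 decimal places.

Before the shock: 197 - 2P = 6P - 459 ⇒ 656 = 8P ⇒ P = 82, Q = 33.
With the change applied: demand Qd = 234 - 2P, supply Qs = 6P - 459.
Setting them equal: 234 - 2P = 6P - 459 → 693 = 8P, so P = 86.625 and Q = 60.75.
Expenditure moves from 82×33 = 2706 to 86.625×60.75 = 5262.46875; change = +2556.47.

+2556.47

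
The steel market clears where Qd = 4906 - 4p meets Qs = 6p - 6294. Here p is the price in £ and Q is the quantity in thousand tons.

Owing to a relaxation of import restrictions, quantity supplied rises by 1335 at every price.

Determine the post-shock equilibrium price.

Original equilibrium: 4906 - 4p = 6p - 6294 gives 11200 = 10p, so p = 1120 and Q = 426.
The shock moves the curves to Qd = 4906 - 4p and Qs = 6p - 4959.
Setting them equal: 4906 - 4p = 6p - 4959 → 9865 = 10p, so p = 986.5 and Q = 960.

986.5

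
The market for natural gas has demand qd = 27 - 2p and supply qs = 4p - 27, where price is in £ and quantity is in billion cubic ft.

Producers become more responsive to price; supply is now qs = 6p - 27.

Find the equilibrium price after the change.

6.75

Before the shock: 27 - 2p = 4p - 27 ⇒ 54 = 6p ⇒ p = 9, q = 9.
After the shift, demand is qd = 27 - 2p and supply is qs = 6p - 27.
Equate the new curves: 27 - 2p = 6p - 27, giving 54 = 8p, p = 6.75, q = 13.5.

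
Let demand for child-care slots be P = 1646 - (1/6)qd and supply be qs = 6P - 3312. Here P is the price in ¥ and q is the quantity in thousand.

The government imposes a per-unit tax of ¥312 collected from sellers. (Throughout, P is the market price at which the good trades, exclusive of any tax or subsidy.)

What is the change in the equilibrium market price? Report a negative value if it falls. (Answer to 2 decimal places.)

Before the shock: 9876 - 6P = 6P - 3312 ⇒ 13188 = 12P ⇒ P = 1099, q = 3282.
Since sellers keep the price net of the tax, the effective supply curve becomes qs = 6P - 5184.
Clearing the new market: 9876 - 6P = 6P - 5184, so P = 1255 and q = 2346.
ΔP = 1255 − 1099 = +156.00.

+156.00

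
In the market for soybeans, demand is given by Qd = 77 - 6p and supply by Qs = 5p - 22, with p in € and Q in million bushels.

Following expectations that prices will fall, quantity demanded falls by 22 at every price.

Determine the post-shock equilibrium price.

Original equilibrium: 77 - 6p = 5p - 22 gives 99 = 11p, so p = 9 and Q = 23.
With the change applied: demand Qd = 55 - 6p, supply Qs = 5p - 22.
Equate the new curves: 55 - 6p = 5p - 22, giving 77 = 11p, p = 7, Q = 13.

7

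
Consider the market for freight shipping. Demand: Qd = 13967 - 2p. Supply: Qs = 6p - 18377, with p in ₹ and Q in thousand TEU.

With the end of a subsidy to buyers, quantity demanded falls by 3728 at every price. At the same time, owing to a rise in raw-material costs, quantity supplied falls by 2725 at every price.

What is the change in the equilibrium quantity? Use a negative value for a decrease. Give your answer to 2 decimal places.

-3477.25

Initially, 13967 - 2p = 6p - 18377, so 32344 = 8p and p = 4043, Q = 5881.
With the change applied: demand Qd = 10239 - 2p, supply Qs = 6p - 21102.
New equilibrium: 10239 - 2p = 6p - 21102 ⇒ 31341 = 8p ⇒ p = 3917.625, Q = 2403.75.
ΔQ = 2403.75 − 5881 = -3477.25.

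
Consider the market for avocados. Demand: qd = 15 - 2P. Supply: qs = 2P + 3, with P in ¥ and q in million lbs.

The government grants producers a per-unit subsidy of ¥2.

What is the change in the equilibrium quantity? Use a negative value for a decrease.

+2

Original equilibrium: 15 - 2P = 2P + 3 gives 12 = 4P, so P = 3 and q = 9.
Since sellers receive the price plus the subsidy, the effective supply curve becomes qs = 2P + 7.
Equate the new curves: 15 - 2P = 2P + 7, giving 8 = 4P, P = 2, q = 11.
Δq = 11 − 9 = +2.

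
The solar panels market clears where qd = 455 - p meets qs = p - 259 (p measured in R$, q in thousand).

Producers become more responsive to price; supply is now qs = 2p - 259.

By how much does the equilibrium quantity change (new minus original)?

Before the shock: 455 - p = p - 259 ⇒ 714 = 2p ⇒ p = 357, q = 98.
The new curves are qd = 455 - p (demand) and qs = 2p - 259 (supply).
Clearing the new market: 455 - p = 2p - 259, so p = 238 and q = 217.
Δq = 217 − 98 = +119.

+119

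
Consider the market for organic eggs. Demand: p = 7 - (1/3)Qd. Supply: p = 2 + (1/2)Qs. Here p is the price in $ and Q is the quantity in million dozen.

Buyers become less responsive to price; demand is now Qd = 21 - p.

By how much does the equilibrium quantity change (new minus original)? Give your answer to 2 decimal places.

+6.67

Initially, 21 - 3p = 2p - 4, so 25 = 5p and p = 5, Q = 6.
The shock moves the curves to Qd = 21 - p and Qs = 2p - 4.
Clearing the new market: 21 - p = 2p - 4, so p = 25/3 ≈ 8.3333 and Q = 38/3 ≈ 12.6667.
ΔQ = 12.6667 − 6 = +6.67.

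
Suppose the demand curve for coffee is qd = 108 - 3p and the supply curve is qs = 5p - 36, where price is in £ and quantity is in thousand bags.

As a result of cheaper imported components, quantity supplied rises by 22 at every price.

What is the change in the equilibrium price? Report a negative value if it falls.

-2.75

Initially, 108 - 3p = 5p - 36, so 144 = 8p and p = 18, q = 54.
After the shift, demand is qd = 108 - 3p and supply is qs = 5p - 14.
New equilibrium: 108 - 3p = 5p - 14 ⇒ 122 = 8p ⇒ p = 15.25, q = 62.25.
Δp = 15.25 − 18 = -2.75.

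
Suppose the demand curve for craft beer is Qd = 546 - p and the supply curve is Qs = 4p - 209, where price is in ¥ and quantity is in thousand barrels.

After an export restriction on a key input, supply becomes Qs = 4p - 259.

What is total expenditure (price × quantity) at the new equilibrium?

61985

Solve the original market: 546 - p = 4p - 209, hence p = 151 and Q = 395.
After the shift, demand is Qd = 546 - p and supply is Qs = 4p - 259.
Setting them equal: 546 - p = 4p - 259 → 805 = 5p, so p = 161 and Q = 385.
New expenditure = 161 × 385 = 61985.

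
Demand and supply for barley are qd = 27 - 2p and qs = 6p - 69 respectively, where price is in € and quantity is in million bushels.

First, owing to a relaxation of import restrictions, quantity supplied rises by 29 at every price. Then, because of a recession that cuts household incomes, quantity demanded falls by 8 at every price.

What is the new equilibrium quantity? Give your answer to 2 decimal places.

4.25

Initially, 27 - 2p = 6p - 69, so 96 = 8p and p = 12, q = 3.
The shock moves the curves to qd = 19 - 2p and qs = 6p - 40.
Equate the new curves: 19 - 2p = 6p - 40, giving 59 = 8p, p = 7.375, q = 4.25.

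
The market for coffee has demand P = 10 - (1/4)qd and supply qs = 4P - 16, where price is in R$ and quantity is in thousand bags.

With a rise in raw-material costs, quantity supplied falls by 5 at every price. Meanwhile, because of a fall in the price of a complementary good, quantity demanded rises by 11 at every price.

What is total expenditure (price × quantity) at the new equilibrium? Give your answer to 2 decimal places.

135.00

Before the shock: 40 - 4P = 4P - 16 ⇒ 56 = 8P ⇒ P = 7, q = 12.
The shock moves the curves to qd = 51 - 4P and qs = 4P - 21.
Setting them equal: 51 - 4P = 4P - 21 → 72 = 8P, so P = 9 and q = 15.
New expenditure = 9 × 15 = 135.00.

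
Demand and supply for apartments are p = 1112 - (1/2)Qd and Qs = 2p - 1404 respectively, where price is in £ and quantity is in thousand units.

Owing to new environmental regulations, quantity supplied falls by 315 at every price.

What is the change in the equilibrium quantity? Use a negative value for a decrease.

-157.5

Original equilibrium: 2224 - 2p = 2p - 1404 gives 3628 = 4p, so p = 907 and Q = 410.
After the shift, demand is Qd = 2224 - 2p and supply is Qs = 2p - 1719.
Equate the new curves: 2224 - 2p = 2p - 1719, giving 3943 = 4p, p = 985.75, Q = 252.5.
ΔQ = 252.5 − 410 = -157.5.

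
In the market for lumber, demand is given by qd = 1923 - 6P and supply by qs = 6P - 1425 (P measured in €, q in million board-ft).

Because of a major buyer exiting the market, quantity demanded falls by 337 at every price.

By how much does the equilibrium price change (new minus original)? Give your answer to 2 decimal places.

-28.08

Before the shock: 1923 - 6P = 6P - 1425 ⇒ 3348 = 12P ⇒ P = 279, q = 249.
The new curves are qd = 1586 - 6P (demand) and qs = 6P - 1425 (supply).
Clearing the new market: 1586 - 6P = 6P - 1425, so P = 3011/12 ≈ 250.9167 and q = 80.5.
ΔP = 250.9167 − 279 = -28.08.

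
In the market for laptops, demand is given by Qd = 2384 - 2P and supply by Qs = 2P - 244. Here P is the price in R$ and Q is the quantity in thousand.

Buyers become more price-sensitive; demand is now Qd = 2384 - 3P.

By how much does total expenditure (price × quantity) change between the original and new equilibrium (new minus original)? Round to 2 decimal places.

Before the shock: 2384 - 2P = 2P - 244 ⇒ 2628 = 4P ⇒ P = 657, Q = 1070.
The shock moves the curves to Qd = 2384 - 3P and Qs = 2P - 244.
New equilibrium: 2384 - 3P = 2P - 244 ⇒ 2628 = 5P ⇒ P = 525.6, Q = 807.2.
Expenditure moves from 657×1070 = 702990 to 525.6×807.2 = 424264.32; change = -278725.68.

-278725.68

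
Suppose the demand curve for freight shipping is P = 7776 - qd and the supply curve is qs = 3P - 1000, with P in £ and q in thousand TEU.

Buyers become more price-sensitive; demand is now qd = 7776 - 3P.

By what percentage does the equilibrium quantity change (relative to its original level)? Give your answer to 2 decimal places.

Solve the original market: 7776 - P = 3P - 1000, hence P = 2194 and q = 5582.
With the change applied: demand qd = 7776 - 3P, supply qs = 3P - 1000.
New equilibrium: 7776 - 3P = 3P - 1000 ⇒ 8776 = 6P ⇒ P = 4388/3 ≈ 1462.6667, q = 3388.
%Δq = (3388 − 5582) / 5582 × 100 = -39.30%.

-39.30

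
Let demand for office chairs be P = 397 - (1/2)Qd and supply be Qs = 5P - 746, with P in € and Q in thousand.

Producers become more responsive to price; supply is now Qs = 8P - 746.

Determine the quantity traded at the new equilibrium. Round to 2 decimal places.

Original equilibrium: 794 - 2P = 5P - 746 gives 1540 = 7P, so P = 220 and Q = 354.
After the shift, demand is Qd = 794 - 2P and supply is Qs = 8P - 746.
Clearing the new market: 794 - 2P = 8P - 746, so P = 154 and Q = 486.

486.00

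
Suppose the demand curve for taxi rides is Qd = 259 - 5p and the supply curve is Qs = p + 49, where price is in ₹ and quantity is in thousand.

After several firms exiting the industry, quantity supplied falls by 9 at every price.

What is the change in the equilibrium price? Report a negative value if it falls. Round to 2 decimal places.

Before the shock: 259 - 5p = p + 49 ⇒ 210 = 6p ⇒ p = 35, Q = 84.
The shock moves the curves to Qd = 259 - 5p and Qs = p + 40.
Equate the new curves: 259 - 5p = p + 40, giving 219 = 6p, p = 36.5, Q = 76.5.
Δp = 36.5 − 35 = +1.50.

+1.50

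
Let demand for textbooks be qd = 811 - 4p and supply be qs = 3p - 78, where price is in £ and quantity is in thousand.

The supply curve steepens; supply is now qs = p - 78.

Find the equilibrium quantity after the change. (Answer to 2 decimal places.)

99.80

Before the shock: 811 - 4p = 3p - 78 ⇒ 889 = 7p ⇒ p = 127, q = 303.
After the shift, demand is qd = 811 - 4p and supply is qs = p - 78.
Clearing the new market: 811 - 4p = p - 78, so p = 177.8 and q = 99.8.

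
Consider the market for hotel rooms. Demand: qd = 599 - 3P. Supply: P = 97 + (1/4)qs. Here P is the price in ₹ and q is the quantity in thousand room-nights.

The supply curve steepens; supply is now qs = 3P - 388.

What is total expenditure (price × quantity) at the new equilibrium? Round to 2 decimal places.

Original equilibrium: 599 - 3P = 4P - 388 gives 987 = 7P, so P = 141 and q = 176.
With the change applied: demand qd = 599 - 3P, supply qs = 3P - 388.
New equilibrium: 599 - 3P = 3P - 388 ⇒ 987 = 6P ⇒ P = 164.5, q = 105.5.
New expenditure = 164.5 × 105.5 = 17354.75.

17354.75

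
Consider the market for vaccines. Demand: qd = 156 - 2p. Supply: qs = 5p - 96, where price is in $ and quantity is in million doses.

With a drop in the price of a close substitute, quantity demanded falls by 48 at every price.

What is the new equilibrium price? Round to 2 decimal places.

29.14

Initially, 156 - 2p = 5p - 96, so 252 = 7p and p = 36, q = 84.
The shock moves the curves to qd = 108 - 2p and qs = 5p - 96.
New equilibrium: 108 - 2p = 5p - 96 ⇒ 204 = 7p ⇒ p = 204/7 ≈ 29.1429, q = 348/7 ≈ 49.7143.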